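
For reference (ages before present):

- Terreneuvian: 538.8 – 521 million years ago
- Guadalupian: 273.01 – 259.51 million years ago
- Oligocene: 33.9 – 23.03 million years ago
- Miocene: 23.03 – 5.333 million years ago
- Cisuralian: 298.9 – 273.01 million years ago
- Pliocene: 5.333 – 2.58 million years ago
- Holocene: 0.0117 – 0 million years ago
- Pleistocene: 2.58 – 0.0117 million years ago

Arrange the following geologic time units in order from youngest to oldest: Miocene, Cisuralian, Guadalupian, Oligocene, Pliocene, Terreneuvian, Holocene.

Holocene, Pliocene, Miocene, Oligocene, Guadalupian, Cisuralian, Terreneuvian

Sorting by start age (ascending Ma, since larger Ma = older): Holocene start 0.0117, Pliocene start 5.333, Miocene start 23.03, Oligocene start 33.9, Guadalupian start 273.01, Cisuralian start 298.9, Terreneuvian start 538.8.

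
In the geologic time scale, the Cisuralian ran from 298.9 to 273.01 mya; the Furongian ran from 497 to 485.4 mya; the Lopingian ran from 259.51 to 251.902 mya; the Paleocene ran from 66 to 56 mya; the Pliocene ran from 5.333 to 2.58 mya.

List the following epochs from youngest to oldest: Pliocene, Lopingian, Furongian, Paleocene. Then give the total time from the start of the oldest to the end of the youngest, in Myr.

Pliocene → Paleocene → Lopingian → Furongian; total span 494.42 Myr

Start ages (Ma): Furongian 497, Lopingian 259.51, Paleocene 66, Pliocene 5.333.
Ordered youngest to oldest: Pliocene, Paleocene, Lopingian, Furongian.
Span = 497 − 2.58 = 494.42 Myr.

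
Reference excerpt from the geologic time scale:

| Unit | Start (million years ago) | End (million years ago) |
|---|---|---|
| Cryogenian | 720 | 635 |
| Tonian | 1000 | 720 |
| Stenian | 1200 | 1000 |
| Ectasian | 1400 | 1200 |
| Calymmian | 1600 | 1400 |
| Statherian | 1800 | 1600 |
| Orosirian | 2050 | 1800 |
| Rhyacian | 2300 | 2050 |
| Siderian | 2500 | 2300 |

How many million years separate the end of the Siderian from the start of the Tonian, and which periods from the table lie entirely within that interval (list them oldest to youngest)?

1300 million years; Rhyacian, Orosirian, Statherian, Calymmian, Ectasian, Stenian

End of Siderian = 2300 Ma; start of Tonian = 1000 Ma.
Gap = 2300 − 1000 = 1300 Myr.
Periods wholly inside 2300–1000 Ma: Rhyacian (2300–2050), Orosirian (2050–1800), Statherian (1800–1600), Calymmian (1600–1400), Ectasian (1400–1200), Stenian (1200–1000).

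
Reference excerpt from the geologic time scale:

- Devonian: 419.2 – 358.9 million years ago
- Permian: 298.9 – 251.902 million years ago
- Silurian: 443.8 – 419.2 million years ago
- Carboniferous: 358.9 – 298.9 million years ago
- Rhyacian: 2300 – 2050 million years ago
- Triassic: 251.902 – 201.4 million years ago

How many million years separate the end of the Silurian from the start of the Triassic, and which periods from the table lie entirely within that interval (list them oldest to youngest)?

167.298 million years; Devonian, Carboniferous, Permian

The Silurian closes at 419.2 Ma and the Triassic opens at 251.902 Ma, so the interval is 419.2 − 251.902 = 167.298 Myr.
A period fits inside if it starts at or after 419.2 Ma and ends at or before 251.902 Ma; oldest first that gives Devonian, Carboniferous, Permian.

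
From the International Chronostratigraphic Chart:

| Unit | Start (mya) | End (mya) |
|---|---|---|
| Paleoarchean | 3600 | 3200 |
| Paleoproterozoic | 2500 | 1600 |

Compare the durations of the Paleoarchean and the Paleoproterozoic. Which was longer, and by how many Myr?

Paleoarchean: 3600 − 3200 = 400 Myr.
Paleoproterozoic: 2500 − 1600 = 900 Myr.
Difference: 900 − 400 = 500 Myr, so the Paleoproterozoic was longer.

Paleoproterozoic, by 500 million years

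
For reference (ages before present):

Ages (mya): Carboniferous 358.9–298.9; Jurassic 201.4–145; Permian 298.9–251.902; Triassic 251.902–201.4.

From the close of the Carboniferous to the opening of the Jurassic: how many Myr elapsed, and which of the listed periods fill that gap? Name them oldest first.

The Carboniferous closes at 298.9 Ma and the Jurassic opens at 201.4 Ma, so the interval is 298.9 − 201.4 = 97.5 Myr.
A period fits inside if it starts at or after 298.9 Ma and ends at or before 201.4 Ma; oldest first that gives Permian, Triassic.

97.5 million years; Permian, Triassic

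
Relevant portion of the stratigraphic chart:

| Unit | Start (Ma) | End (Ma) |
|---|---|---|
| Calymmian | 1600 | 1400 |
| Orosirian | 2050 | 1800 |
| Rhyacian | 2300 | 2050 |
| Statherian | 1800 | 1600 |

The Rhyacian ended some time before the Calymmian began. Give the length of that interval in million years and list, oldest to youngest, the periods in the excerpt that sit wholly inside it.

450 million years; Orosirian, Statherian

End of Rhyacian = 2050 Ma; start of Calymmian = 1600 Ma.
Gap = 2050 − 1600 = 450 Myr.
Periods wholly inside 2050–1600 Ma: Orosirian (2050–1800), Statherian (1800–1600).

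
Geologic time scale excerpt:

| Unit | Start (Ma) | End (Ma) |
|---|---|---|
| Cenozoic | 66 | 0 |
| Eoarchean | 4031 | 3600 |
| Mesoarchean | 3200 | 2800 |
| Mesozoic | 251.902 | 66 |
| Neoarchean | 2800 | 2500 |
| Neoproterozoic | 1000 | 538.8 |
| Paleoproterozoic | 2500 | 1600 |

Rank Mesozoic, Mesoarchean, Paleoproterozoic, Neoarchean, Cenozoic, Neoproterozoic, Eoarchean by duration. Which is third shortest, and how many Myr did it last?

Neoarchean, 300 million years

Start − end for each: Mesozoic 251.902 − 66 = 185.902; Mesoarchean 3200 − 2800 = 400; Paleoproterozoic 2500 − 1600 = 900; Neoarchean 2800 − 2500 = 300; Cenozoic 66 − 0 = 66; Neoproterozoic 1000 − 538.8 = 461.2; Eoarchean 4031 − 3600 = 431.
Ranking these from shortest: Cenozoic < Mesozoic < Neoarchean < Mesoarchean < Eoarchean < Neoproterozoic < Paleoproterozoic.
Position 3 in that ranking is Neoarchean, which lasted 300 Myr.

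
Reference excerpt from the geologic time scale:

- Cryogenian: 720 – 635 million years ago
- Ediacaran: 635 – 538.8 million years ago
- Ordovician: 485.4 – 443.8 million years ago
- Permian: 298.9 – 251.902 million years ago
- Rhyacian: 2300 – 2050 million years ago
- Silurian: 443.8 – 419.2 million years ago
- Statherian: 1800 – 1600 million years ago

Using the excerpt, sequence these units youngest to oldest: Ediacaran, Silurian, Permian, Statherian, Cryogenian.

Read off each span (Ma): Ediacaran 635–538.8; Silurian 443.8–419.2; Permian 298.9–251.902; Statherian 1800–1600; Cryogenian 720–635.
Larger Ma is older, so oldest→youngest is Statherian, Cryogenian, Ediacaran, Silurian, Permian; reverse it for youngest→oldest.

Permian, Silurian, Ediacaran, Cryogenian, Statherian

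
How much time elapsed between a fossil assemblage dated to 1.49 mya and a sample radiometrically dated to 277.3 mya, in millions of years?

277.3 − 1.49 = 275.81 million years.

275.81 million years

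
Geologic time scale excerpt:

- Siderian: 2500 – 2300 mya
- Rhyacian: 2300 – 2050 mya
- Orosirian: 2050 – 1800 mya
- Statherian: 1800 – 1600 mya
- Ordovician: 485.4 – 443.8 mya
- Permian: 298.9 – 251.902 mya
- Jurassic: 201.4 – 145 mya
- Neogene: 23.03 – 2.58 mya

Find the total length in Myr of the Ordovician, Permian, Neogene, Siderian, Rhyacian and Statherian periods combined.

Each duration: Ordovician = 41.6; Permian = 46.998; Neogene = 20.45; Siderian = 200; Rhyacian = 250; Statherian = 200.
Sum: 41.6 + 46.998 + 20.45 + 200 + 250 + 200 = 759.048 Myr.

759.048 million years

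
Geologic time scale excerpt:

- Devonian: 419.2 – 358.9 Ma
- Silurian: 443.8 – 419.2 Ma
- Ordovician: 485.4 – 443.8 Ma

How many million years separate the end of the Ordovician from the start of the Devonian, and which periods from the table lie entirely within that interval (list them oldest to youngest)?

24.6 million years; Silurian

The Ordovician closes at 443.8 Ma and the Devonian opens at 419.2 Ma, so the interval is 443.8 − 419.2 = 24.6 Myr.
A period fits inside if it starts at or after 443.8 Ma and ends at or before 419.2 Ma; oldest first that gives Silurian.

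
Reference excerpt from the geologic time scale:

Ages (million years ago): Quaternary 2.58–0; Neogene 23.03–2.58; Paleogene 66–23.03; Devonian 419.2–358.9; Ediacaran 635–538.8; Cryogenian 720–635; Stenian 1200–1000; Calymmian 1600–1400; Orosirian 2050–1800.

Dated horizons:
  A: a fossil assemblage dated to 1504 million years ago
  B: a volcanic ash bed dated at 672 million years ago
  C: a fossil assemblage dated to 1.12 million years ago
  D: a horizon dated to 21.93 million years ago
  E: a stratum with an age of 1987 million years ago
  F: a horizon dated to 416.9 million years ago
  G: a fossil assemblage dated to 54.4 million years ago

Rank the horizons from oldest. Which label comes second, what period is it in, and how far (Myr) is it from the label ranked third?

Sorted oldest-first by Ma: E (1987), A (1504), B (672), F (416.9), G (54.4), D (21.93), C (1.12).
The second oldest is A at 1504 Ma, which lies in 1600–1400 Ma: the Calymmian.
The third oldest is B at 672 Ma; separation = |1504 − 672| = 832 Myr.

A, in the Calymmian; 832 million years to B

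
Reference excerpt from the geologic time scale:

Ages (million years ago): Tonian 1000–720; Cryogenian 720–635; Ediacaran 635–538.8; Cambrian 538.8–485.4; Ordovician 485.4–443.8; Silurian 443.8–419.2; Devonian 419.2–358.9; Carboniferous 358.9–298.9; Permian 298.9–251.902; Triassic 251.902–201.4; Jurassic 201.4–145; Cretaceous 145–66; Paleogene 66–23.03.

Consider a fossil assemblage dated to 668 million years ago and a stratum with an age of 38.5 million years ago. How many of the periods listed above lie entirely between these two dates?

668 Ma sits inside the Cryogenian (720–635) and 38.5 Ma inside the Paleogene (66–23.03); neither of those is wholly between the two dates.
The listed periods lying completely between them are Ediacaran, Cambrian, Ordovician, Silurian, Devonian, Carboniferous, Permian, Triassic, Jurassic, Cretaceous — 10 in all.

10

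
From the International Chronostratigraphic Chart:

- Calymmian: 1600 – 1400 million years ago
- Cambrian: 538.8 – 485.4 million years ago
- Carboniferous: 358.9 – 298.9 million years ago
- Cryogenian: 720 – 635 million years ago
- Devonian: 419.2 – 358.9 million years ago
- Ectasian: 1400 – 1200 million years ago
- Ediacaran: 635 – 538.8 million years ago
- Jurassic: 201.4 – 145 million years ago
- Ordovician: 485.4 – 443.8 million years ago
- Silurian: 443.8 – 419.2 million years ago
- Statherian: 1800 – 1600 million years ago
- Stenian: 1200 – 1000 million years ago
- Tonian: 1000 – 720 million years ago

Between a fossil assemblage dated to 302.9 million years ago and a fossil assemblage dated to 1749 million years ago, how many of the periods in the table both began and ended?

10

The older date is 1749 Ma and the younger is 302.9 Ma.
Periods with start < 1749 and end > 302.9 Ma: Calymmian (1600–1400), Ectasian (1400–1200), Stenian (1200–1000), Tonian (1000–720), Cryogenian (720–635), Ediacaran (635–538.8), Cambrian (538.8–485.4), Ordovician (485.4–443.8), Silurian (443.8–419.2), Devonian (419.2–358.9).
That is 10 complete periods.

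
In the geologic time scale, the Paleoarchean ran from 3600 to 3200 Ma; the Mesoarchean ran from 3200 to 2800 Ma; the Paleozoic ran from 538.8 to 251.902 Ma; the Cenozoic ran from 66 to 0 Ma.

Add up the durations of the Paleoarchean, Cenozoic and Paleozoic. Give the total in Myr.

Each duration: Paleoarchean = 400; Cenozoic = 66; Paleozoic = 286.898.
Sum: 400 + 66 + 286.898 = 752.898 Myr.

752.898 million years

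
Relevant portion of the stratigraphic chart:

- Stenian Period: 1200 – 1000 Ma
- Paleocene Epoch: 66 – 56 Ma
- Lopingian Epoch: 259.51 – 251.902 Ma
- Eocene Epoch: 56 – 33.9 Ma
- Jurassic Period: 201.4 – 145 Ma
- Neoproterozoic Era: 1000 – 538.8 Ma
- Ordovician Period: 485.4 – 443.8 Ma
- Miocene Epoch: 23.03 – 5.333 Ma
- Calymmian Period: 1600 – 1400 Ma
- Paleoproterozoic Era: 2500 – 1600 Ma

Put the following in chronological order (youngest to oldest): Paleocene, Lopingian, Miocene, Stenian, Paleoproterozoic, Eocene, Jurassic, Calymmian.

Miocene, then Eocene, then Paleocene, then Jurassic, then Lopingian, then Stenian, then Calymmian, then Paleoproterozoic

Read off each span (Ma): Paleocene 66–56; Lopingian 259.51–251.902; Miocene 23.03–5.333; Stenian 1200–1000; Paleoproterozoic 2500–1600; Eocene 56–33.9; Jurassic 201.4–145; Calymmian 1600–1400.
Larger Ma is older, so oldest→youngest is Paleoproterozoic, Calymmian, Stenian, Lopingian, Jurassic, Paleocene, Eocene, Miocene; reverse it for youngest→oldest.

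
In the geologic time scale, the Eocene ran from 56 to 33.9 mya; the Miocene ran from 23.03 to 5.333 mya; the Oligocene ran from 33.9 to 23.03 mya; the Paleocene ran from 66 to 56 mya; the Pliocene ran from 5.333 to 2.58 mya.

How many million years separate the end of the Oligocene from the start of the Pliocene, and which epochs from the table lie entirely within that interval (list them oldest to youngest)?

17.697 million years; Miocene

The Oligocene closes at 23.03 Ma and the Pliocene opens at 5.333 Ma, so the interval is 23.03 − 5.333 = 17.697 Myr.
An epoch fits inside if it starts at or after 23.03 Ma and ends at or before 5.333 Ma; oldest first that gives Miocene.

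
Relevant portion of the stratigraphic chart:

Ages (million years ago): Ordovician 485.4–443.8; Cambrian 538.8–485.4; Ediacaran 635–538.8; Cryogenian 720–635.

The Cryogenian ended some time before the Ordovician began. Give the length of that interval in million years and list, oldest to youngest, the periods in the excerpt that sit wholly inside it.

The Cryogenian closes at 635 Ma and the Ordovician opens at 485.4 Ma, so the interval is 635 − 485.4 = 149.6 Myr.
A period fits inside if it starts at or after 635 Ma and ends at or before 485.4 Ma; oldest first that gives Ediacaran, Cambrian.

149.6 million years; Ediacaran, Cambrian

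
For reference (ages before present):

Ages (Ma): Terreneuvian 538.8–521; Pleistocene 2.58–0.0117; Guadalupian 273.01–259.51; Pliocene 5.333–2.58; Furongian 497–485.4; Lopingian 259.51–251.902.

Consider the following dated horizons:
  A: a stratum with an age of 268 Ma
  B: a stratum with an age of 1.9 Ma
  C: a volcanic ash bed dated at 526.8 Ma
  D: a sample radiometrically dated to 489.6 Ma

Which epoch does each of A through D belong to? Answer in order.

A — Guadalupian; B — Pleistocene; C — Terreneuvian; D — Furongian

Match each age against the start–end ranges in the excerpt: A = 268 Ma → Guadalupian (273.01–259.51); B = 1.9 Ma → Pleistocene (2.58–0.0117); C = 526.8 Ma → Terreneuvian (538.8–521); D = 489.6 Ma → Furongian (497–485.4).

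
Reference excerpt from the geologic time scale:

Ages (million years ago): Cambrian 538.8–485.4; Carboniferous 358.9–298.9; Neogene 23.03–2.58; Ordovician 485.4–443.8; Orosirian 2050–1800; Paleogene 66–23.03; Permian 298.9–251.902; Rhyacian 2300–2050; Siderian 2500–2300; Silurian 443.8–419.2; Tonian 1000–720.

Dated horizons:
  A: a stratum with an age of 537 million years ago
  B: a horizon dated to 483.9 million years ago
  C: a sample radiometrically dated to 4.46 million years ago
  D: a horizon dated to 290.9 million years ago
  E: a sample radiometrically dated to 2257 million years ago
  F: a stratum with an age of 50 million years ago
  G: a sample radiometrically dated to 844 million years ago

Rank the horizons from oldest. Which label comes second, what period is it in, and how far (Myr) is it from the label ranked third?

Sorted oldest-first by Ma: E (2257), G (844), A (537), B (483.9), D (290.9), F (50), C (4.46).
The second oldest is G at 844 Ma, which lies in 1000–720 Ma: the Tonian.
The third oldest is A at 537 Ma; separation = |844 − 537| = 307 Myr.

G, in the Tonian; 307 million years to A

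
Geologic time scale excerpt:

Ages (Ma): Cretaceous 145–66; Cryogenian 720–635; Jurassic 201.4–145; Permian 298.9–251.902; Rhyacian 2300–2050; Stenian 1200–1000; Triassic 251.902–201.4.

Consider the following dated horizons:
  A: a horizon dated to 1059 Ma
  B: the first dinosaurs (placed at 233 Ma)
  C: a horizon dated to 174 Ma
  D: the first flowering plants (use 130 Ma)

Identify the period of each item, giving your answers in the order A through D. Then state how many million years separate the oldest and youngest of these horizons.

Match each age against the start–end ranges in the excerpt: A = 1059 Ma → Stenian (1200–1000); B = 233 Ma → Triassic (251.902–201.4); C = 174 Ma → Jurassic (201.4–145); D = 130 Ma → Cretaceous (145–66).
The largest age is 1059 Ma and the smallest is 130 Ma; their difference is 929 Myr.

A — Stenian; B — Triassic; C — Jurassic; D — Cretaceous; span 929 million years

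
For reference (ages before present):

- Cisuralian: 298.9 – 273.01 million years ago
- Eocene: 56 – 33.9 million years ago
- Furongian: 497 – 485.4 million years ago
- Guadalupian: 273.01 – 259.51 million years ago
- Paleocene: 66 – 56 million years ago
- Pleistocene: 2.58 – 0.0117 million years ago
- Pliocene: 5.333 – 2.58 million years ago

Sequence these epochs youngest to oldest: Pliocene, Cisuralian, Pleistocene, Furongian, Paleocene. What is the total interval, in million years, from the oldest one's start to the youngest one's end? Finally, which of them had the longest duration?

Start ages (Ma): Furongian 497, Cisuralian 298.9, Paleocene 66, Pliocene 5.333, Pleistocene 2.58.
Ordered youngest to oldest: Pleistocene, Pliocene, Paleocene, Cisuralian, Furongian.
Span = 497 − 0.0117 = 496.9883 Myr.
Durations: Furongian 11.6, Paleocene 10, Pliocene 2.753, Cisuralian 25.89, Pleistocene 2.5683 → longest is Cisuralian (25.89 Myr).

Pleistocene, Pliocene, Paleocene, Cisuralian, Furongian; total span 496.9883 Myr; longest is Cisuralian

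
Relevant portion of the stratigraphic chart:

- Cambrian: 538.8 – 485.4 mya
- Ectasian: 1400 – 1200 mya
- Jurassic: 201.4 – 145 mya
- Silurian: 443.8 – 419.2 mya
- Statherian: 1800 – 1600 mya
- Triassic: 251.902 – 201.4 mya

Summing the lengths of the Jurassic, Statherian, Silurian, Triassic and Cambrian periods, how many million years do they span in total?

Each duration: Jurassic = 56.4; Statherian = 200; Silurian = 24.6; Triassic = 50.502; Cambrian = 53.4.
Sum: 56.4 + 200 + 24.6 + 50.502 + 53.4 = 384.902 Myr.

384.902 million years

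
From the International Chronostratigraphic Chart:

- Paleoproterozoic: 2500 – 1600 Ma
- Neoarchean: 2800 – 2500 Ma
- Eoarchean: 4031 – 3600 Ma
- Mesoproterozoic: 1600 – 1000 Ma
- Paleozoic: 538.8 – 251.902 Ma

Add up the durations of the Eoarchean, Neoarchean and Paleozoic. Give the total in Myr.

Duration is start − end for each: (4031 − 3600) + (2800 − 2500) + (538.8 − 251.902).
That is 431 + 300 + 286.898, which totals 1017.898 million years.

1017.898 million years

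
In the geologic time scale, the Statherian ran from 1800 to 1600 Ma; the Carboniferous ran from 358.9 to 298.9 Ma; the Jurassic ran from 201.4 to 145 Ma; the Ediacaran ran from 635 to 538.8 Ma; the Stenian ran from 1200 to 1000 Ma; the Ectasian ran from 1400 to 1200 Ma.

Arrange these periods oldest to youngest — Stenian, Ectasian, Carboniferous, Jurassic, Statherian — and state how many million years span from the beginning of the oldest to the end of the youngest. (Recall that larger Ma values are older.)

Statherian → Ectasian → Stenian → Carboniferous → Jurassic; total span 1655 Myr

Start ages (Ma): Statherian 1800, Ectasian 1400, Stenian 1200, Carboniferous 358.9, Jurassic 201.4.
Ordered oldest to youngest: Statherian, Ectasian, Stenian, Carboniferous, Jurassic.
Span = 1800 − 145 = 1655 Myr.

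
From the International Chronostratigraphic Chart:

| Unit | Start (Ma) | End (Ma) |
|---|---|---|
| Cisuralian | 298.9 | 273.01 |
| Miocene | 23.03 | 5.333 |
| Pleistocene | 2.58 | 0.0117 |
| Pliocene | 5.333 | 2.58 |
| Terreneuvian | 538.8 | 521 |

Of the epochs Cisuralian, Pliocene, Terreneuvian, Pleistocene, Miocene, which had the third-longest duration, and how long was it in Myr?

Miocene, 17.697 million years

Durations: Cisuralian 25.89; Pliocene 2.753; Terreneuvian 17.8; Pleistocene 2.5683; Miocene 17.697 Myr.
Sorted longest-first: Cisuralian (25.89), Terreneuvian (17.8), Miocene (17.697), Pliocene (2.753), Pleistocene (2.5683).
The third longest is Miocene at 17.697 Myr.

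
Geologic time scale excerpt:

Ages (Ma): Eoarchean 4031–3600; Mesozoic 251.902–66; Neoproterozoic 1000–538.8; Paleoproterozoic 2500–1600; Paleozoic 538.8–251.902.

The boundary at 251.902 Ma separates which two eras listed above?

Paleozoic and Mesozoic

The Paleozoic ends at 251.902 Ma and the Mesozoic begins at 251.902 Ma, so they share that boundary.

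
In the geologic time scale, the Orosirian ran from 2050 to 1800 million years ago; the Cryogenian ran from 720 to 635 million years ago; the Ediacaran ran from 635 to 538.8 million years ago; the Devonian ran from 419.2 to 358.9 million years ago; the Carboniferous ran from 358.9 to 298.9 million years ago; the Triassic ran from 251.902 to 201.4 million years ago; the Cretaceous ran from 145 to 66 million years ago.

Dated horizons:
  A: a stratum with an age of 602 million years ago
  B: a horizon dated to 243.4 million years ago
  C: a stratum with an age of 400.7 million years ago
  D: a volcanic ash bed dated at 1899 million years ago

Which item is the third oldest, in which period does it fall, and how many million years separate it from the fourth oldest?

Sorted oldest-first by Ma: D (1899), A (602), C (400.7), B (243.4).
The third oldest is C at 400.7 Ma, which lies in 419.2–358.9 Ma: the Devonian.
The fourth oldest is B at 243.4 Ma; separation = |400.7 − 243.4| = 157.3 Myr.

C, in the Devonian; 157.3 million years to B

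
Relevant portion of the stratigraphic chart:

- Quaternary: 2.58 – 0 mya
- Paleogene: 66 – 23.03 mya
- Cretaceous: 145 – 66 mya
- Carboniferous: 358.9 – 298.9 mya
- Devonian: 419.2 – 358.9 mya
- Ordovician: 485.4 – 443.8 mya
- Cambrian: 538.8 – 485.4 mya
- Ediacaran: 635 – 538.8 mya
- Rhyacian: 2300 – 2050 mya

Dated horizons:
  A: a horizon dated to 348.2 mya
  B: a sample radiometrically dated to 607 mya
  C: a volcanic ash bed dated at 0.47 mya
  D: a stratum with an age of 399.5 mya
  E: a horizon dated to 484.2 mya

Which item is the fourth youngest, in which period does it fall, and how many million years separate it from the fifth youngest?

E, in the Ordovician; 122.8 million years to B

Sorted youngest-first by Ma: C (0.47), A (348.2), D (399.5), E (484.2), B (607).
The fourth youngest is E at 484.2 Ma, which lies in 485.4–443.8 Ma: the Ordovician.
The fifth youngest is B at 607 Ma; separation = |484.2 − 607| = 122.8 Myr.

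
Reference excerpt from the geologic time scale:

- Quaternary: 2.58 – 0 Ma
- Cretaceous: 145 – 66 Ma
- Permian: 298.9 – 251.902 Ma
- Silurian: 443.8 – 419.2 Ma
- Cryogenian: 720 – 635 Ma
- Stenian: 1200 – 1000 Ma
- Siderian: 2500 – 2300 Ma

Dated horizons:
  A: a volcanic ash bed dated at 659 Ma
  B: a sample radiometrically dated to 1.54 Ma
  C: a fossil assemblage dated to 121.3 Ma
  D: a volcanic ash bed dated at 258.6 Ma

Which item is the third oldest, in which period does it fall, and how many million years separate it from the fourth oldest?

Larger Ma means older, so oldest first: A 659 > D 258.6 > C 121.3 > B 1.54.
Counting 3 along gives C (121.3 Ma); the excerpt puts that inside the Cretaceous, 145–66 Ma.
Next in line is B (1.54 Ma), and 121.3 − 1.54 = 119.76 Myr.

C, in the Cretaceous; 119.76 million years to B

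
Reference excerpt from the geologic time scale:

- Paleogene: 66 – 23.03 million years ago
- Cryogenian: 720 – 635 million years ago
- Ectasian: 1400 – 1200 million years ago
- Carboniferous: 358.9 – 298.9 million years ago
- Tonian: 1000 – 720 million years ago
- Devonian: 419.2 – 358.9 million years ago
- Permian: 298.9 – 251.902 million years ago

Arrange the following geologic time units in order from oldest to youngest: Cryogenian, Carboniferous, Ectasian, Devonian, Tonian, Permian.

Ectasian, then Tonian, then Cryogenian, then Devonian, then Carboniferous, then Permian

Read off each span (Ma): Cryogenian 720–635; Carboniferous 358.9–298.9; Ectasian 1400–1200; Devonian 419.2–358.9; Tonian 1000–720; Permian 298.9–251.902.
Larger Ma is older, so oldest→youngest is Ectasian, Tonian, Cryogenian, Devonian, Carboniferous, Permian.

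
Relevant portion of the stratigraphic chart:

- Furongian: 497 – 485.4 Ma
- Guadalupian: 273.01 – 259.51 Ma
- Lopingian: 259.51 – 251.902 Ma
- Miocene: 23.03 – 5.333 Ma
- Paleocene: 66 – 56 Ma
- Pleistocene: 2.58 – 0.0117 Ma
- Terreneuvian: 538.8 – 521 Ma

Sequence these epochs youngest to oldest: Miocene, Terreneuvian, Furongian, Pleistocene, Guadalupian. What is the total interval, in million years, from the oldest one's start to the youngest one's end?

Pleistocene, Miocene, Guadalupian, Furongian, Terreneuvian; total span 538.7883 Myr

Start ages (Ma): Terreneuvian 538.8, Furongian 497, Guadalupian 273.01, Miocene 23.03, Pleistocene 2.58.
Ordered youngest to oldest: Pleistocene, Miocene, Guadalupian, Furongian, Terreneuvian.
Span = 538.8 − 0.0117 = 538.7883 Myr.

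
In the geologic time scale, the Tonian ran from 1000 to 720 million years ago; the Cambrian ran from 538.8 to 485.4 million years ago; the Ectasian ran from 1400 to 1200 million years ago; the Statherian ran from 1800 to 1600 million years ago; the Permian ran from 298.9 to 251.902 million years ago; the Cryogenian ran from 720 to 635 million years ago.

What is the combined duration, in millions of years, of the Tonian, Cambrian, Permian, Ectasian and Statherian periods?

780.398 million years

Each duration: Tonian = 280; Cambrian = 53.4; Permian = 46.998; Ectasian = 200; Statherian = 200.
Sum: 280 + 53.4 + 46.998 + 200 + 200 = 780.398 Myr.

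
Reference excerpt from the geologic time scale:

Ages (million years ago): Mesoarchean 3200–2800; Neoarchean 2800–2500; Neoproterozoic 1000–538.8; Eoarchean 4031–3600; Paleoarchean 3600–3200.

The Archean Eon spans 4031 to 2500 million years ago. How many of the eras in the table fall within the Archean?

4

Eras inside 4031–2500 Ma: Eoarchean, Paleoarchean, Mesoarchean, Neoarchean — 4 in total.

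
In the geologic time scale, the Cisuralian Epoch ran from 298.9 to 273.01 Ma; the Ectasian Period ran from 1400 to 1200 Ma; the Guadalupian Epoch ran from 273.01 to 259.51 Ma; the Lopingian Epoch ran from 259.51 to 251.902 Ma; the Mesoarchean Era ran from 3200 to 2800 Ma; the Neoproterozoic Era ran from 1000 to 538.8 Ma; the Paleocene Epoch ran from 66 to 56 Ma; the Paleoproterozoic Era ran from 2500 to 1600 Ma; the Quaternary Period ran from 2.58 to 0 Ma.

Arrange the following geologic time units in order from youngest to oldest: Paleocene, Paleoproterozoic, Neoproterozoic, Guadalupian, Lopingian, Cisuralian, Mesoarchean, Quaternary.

Quaternary, then Paleocene, then Lopingian, then Guadalupian, then Cisuralian, then Neoproterozoic, then Paleoproterozoic, then Mesoarchean

The oldest of these is Mesoarchean (starts 3200 Ma) and the youngest is Quaternary (ends 0 Ma).
In between, by decreasing start age: Paleoproterozoic (2500), Neoproterozoic (1000), Cisuralian (298.9), Guadalupian (273.01), Lopingian (259.51), Paleocene (66).
Listing youngest first means reversing that sequence.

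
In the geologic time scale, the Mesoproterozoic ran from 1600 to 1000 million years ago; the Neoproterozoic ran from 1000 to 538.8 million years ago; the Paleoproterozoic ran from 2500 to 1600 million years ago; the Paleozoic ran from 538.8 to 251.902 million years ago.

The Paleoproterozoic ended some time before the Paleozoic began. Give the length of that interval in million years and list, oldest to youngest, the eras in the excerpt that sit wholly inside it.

The Paleoproterozoic closes at 1600 Ma and the Paleozoic opens at 538.8 Ma, so the interval is 1600 − 538.8 = 1061.2 Myr.
An era fits inside if it starts at or after 1600 Ma and ends at or before 538.8 Ma; oldest first that gives Mesoproterozoic, Neoproterozoic.

1061.2 million years; Mesoproterozoic, Neoproterozoic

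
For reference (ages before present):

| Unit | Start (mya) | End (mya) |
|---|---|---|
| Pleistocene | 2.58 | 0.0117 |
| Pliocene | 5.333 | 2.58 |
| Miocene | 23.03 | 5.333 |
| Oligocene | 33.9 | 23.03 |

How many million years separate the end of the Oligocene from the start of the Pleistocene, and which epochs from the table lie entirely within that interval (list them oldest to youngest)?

20.45 million years; Miocene, Pliocene

End of Oligocene = 23.03 Ma; start of Pleistocene = 2.58 Ma.
Gap = 23.03 − 2.58 = 20.45 Myr.
Epochs wholly inside 23.03–2.58 Ma: Miocene (23.03–5.333), Pliocene (5.333–2.58).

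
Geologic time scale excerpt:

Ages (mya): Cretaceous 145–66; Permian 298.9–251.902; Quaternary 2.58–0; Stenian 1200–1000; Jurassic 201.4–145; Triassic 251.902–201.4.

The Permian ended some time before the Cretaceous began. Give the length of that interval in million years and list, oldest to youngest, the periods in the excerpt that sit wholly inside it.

106.902 million years; Triassic, Jurassic

The Permian closes at 251.902 Ma and the Cretaceous opens at 145 Ma, so the interval is 251.902 − 145 = 106.902 Myr.
A period fits inside if it starts at or after 251.902 Ma and ends at or before 145 Ma; oldest first that gives Triassic, Jurassic.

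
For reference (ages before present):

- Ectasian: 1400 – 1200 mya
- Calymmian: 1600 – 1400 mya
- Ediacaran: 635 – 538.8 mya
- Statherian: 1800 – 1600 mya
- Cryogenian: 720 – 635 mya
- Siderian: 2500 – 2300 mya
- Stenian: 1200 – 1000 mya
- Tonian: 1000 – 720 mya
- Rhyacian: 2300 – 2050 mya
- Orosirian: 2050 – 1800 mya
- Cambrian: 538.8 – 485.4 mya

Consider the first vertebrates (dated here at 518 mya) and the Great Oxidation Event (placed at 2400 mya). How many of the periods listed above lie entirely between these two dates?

2400 Ma sits inside the Siderian (2500–2300) and 518 Ma inside the Cambrian (538.8–485.4); neither of those is wholly between the two dates.
The listed periods lying completely between them are Rhyacian, Orosirian, Statherian, Calymmian, Ectasian, Stenian, Tonian, Cryogenian, Ediacaran — 9 in all.

9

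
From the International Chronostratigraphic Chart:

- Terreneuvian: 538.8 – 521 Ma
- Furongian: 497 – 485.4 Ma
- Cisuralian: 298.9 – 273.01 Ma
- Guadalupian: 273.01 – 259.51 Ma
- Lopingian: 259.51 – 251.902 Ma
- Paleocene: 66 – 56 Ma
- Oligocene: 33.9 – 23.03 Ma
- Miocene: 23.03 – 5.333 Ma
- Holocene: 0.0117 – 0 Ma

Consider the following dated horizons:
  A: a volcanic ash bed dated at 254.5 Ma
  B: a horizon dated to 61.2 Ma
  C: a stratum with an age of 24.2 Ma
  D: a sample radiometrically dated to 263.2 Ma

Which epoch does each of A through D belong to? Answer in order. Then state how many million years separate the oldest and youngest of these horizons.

A — Lopingian; B — Paleocene; C — Oligocene; D — Guadalupian; span 239 million years

A: 254.5 Ma lies in 259.51–251.902 Ma, so Lopingian.
B: 61.2 Ma lies in 66–56 Ma, so Paleocene.
C: 24.2 Ma lies in 33.9–23.03 Ma, so Oligocene.
D: 263.2 Ma lies in 273.01–259.51 Ma, so Guadalupian.
Oldest = 263.2 Ma, youngest = 24.2 Ma → span 239 Myr.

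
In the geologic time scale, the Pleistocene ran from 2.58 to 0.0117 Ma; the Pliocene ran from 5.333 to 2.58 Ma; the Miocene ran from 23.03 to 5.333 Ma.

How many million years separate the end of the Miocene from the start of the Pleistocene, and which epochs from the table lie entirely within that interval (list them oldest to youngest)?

2.753 million years; Pliocene

The Miocene closes at 5.333 Ma and the Pleistocene opens at 2.58 Ma, so the interval is 5.333 − 2.58 = 2.753 Myr.
An epoch fits inside if it starts at or after 5.333 Ma and ends at or before 2.58 Ma; oldest first that gives Pliocene.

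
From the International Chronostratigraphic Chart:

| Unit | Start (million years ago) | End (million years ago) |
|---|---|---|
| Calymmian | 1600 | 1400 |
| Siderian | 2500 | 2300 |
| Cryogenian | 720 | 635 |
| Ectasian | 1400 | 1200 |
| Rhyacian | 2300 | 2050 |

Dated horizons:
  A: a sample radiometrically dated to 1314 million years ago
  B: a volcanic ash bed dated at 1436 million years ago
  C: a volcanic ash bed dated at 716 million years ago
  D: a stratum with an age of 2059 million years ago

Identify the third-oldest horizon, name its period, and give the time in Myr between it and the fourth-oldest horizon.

Sorted oldest-first by Ma: D (2059), B (1436), A (1314), C (716).
The third oldest is A at 1314 Ma, which lies in 1400–1200 Ma: the Ectasian.
The fourth oldest is C at 716 Ma; separation = |1314 − 716| = 598 Myr.

A, in the Ectasian; 598 million years to C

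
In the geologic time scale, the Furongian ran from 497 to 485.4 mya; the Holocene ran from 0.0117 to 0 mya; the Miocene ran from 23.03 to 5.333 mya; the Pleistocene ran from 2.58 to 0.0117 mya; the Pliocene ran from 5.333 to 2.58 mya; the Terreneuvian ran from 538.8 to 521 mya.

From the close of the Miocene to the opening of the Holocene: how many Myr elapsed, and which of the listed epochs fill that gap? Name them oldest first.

5.3213 million years; Pliocene, Pleistocene

The Miocene closes at 5.333 Ma and the Holocene opens at 0.0117 Ma, so the interval is 5.333 − 0.0117 = 5.3213 Myr.
An epoch fits inside if it starts at or after 5.333 Ma and ends at or before 0.0117 Ma; oldest first that gives Pliocene, Pleistocene.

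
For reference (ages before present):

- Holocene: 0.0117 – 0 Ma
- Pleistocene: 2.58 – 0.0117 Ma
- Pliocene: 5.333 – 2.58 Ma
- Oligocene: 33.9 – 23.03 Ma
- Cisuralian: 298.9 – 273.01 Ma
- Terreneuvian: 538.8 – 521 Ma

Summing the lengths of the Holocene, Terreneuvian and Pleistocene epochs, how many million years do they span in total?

Duration is start − end for each: (0.0117 − 0) + (538.8 − 521) + (2.58 − 0.0117).
That is 0.0117 + 17.8 + 2.5683, which totals 20.38 million years.

20.38 million years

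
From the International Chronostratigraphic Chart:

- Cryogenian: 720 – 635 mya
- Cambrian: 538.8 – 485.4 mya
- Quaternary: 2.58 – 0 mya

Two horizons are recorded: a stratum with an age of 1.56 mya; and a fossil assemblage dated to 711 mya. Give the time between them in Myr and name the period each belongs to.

709.44 million years apart; the first in the Quaternary, the second in the Cryogenian

Elapsed time: 711 − 1.56 = 709.44 Myr.
1.56 Ma lies within 2.58–0 Ma: Quaternary.
711 Ma lies within 720–635 Ma: Cryogenian.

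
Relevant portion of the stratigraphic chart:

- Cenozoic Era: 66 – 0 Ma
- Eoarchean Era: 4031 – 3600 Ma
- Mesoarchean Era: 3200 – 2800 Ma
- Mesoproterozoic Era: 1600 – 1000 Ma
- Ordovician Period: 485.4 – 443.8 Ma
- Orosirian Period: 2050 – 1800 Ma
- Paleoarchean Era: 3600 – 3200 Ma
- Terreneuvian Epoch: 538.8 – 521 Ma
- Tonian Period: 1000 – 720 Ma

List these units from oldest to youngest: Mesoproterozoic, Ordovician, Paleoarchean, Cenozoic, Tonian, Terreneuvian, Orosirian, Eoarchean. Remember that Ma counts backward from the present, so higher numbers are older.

Sorting by start age (descending Ma, since larger Ma = older): Eoarchean began 4031, Paleoarchean began 3600, Orosirian began 2050, Mesoproterozoic began 1600, Tonian began 1000, Terreneuvian began 538.8, Ordovician began 485.4, Cenozoic began 66.

Eoarchean, Paleoarchean, Orosirian, Mesoproterozoic, Tonian, Terreneuvian, Ordovician, Cenozoic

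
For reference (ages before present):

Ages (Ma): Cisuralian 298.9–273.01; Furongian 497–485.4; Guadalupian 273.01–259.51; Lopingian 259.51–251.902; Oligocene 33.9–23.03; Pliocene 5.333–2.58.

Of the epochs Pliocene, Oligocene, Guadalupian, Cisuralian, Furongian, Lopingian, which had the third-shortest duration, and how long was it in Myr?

Oligocene, 10.87 million years

Start − end for each: Pliocene 5.333 − 2.58 = 2.753; Oligocene 33.9 − 23.03 = 10.87; Guadalupian 273.01 − 259.51 = 13.5; Cisuralian 298.9 − 273.01 = 25.89; Furongian 497 − 485.4 = 11.6; Lopingian 259.51 − 251.902 = 7.608.
Ranking these from shortest: Pliocene < Lopingian < Oligocene < Furongian < Guadalupian < Cisuralian.
Position 3 in that ranking is Oligocene, which lasted 10.87 Myr.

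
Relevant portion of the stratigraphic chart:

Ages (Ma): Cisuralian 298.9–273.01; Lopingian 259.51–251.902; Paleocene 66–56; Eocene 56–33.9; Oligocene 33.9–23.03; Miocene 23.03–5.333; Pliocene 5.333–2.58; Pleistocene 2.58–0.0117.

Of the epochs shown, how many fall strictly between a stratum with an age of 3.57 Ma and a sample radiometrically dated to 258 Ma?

The older date is 258 Ma and the younger is 3.57 Ma.
Epochs with start < 258 and end > 3.57 Ma: Paleocene (66–56), Eocene (56–33.9), Oligocene (33.9–23.03), Miocene (23.03–5.333).
That is 4 complete epochs.

4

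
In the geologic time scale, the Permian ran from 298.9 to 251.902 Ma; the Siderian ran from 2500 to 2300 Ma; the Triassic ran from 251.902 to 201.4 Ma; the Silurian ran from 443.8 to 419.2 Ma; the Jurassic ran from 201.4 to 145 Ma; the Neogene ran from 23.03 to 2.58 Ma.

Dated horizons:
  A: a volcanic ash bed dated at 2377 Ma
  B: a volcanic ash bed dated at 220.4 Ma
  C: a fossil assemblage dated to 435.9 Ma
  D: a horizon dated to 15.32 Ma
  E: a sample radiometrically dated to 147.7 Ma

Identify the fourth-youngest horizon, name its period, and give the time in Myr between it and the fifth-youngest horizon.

Sorted youngest-first by Ma: D (15.32), E (147.7), B (220.4), C (435.9), A (2377).
The fourth youngest is C at 435.9 Ma, which lies in 443.8–419.2 Ma: the Silurian.
The fifth youngest is A at 2377 Ma; separation = |435.9 − 2377| = 1941.1 Myr.

C, in the Silurian; 1941.1 million years to A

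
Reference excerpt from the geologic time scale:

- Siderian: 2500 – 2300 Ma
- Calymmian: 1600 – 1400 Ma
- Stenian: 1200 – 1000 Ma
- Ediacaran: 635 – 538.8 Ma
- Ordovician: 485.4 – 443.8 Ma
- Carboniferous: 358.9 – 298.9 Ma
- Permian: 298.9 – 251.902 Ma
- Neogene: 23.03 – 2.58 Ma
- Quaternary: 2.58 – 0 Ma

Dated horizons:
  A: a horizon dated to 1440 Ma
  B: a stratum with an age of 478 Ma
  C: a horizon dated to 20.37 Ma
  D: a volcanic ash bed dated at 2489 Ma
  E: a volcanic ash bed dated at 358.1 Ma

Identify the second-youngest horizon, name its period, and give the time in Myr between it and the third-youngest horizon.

Smaller Ma means younger, so youngest first: C 20.37 < E 358.1 < B 478 < A 1440 < D 2489.
Counting 2 along gives E (358.1 Ma); the excerpt puts that inside the Carboniferous, 358.9–298.9 Ma.
Next in line is B (478 Ma), and 478 − 358.1 = 119.9 Myr.

E, in the Carboniferous; 119.9 million years to B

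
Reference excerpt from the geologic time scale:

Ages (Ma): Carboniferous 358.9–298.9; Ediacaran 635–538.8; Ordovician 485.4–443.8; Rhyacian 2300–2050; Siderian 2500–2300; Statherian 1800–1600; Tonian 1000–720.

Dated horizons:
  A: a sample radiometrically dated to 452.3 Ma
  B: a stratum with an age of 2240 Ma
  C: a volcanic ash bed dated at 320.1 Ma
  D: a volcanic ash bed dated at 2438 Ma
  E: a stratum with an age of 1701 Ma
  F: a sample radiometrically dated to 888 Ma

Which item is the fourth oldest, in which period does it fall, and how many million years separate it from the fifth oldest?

Larger Ma means older, so oldest first: D 2438 > B 2240 > E 1701 > F 888 > A 452.3 > C 320.1.
Counting 4 along gives F (888 Ma); the excerpt puts that inside the Tonian, 1000–720 Ma.
Next in line is A (452.3 Ma), and 888 − 452.3 = 435.7 Myr.

F, in the Tonian; 435.7 million years to A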